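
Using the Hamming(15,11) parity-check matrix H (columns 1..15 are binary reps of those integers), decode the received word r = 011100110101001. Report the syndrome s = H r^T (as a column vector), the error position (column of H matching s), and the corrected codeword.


s = (0, 0, 1, 1)^T, error position = 3, corrected codeword c = 010100110101001

Compute s = H r^T mod 2 one row at a time:
  s_1 = 1 + 0 + 1 + 0 + 1 + 0 + 0 + 1 = 4 ≡ 0 (mod 2).
  s_2 = 1 + 0 + 0 + 1 + 1 + 0 + 0 + 1 = 4 ≡ 0 (mod 2).
  s_3 = 1 + 1 + 0 + 1 + 1 + 0 + 0 + 1 = 5 ≡ 1 (mod 2).
  s_4 = 0 + 1 + 0 + 1 + 0 + 0 + 0 + 1 = 3 ≡ 1 (mod 2).
s = (0, 0, 1, 1)^T — this equals column 3 of H (binary 0011), so error is at position 3.
Correct: flip bit 3 of r = 011100110101001 to get c = 010100110101001.


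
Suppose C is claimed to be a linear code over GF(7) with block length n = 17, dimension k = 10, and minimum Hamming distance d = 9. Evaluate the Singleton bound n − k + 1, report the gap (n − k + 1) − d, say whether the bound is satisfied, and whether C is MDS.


Singleton RHS = n − k + 1 = 8, slack = -1, bound violated (no such code; not MDS).

Singleton bound: d ≤ n − k + 1.
Here n = 17, k = 10, so n − k + 1 = 8.
Given d = 9, check d ≤ 8: NO.
Slack = (n − k + 1) − d = -1.
The slack is negative: d = 9 exceeds n − k + 1 = 8 by 1, so the Singleton bound is violated and no linear [17, 10, 9]_7 code can exist. In particular it is not MDS (MDS requires d = n − k + 1 exactly).
Description: the claimed parameters are [17, 10, 9]_7; such a code would be impossible (violates the Singleton bound).


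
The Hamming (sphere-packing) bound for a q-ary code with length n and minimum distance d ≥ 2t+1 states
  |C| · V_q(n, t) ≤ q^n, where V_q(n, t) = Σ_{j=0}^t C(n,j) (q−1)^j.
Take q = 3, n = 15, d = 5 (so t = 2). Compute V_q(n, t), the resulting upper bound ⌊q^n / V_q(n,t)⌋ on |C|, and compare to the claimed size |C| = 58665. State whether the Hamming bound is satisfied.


V_q(n, t) = 451, q^n = 14348907, Hamming bound = 31815, |C| = 58665 > bound (violated).

Step 1: Compute V_q(n, t) = Σ_{j=0}^2 C(n, j) (q−1)^j.
  j = 0: C(15,0)·(2)^0 = 1·1 = 1.
  j = 1: C(15,1)·(2)^1 = 15·2 = 30.
  j = 2: C(15,2)·(2)^2 = 105·4 = 420.
  V_q(n, t) = 1 + 30 + 420 = 451.
Step 2: q^n = 3^15 = 14348907.
Step 3: Hamming bound ⌊q^n / V_q(n,t)⌋ = ⌊14348907/451⌋ = 31815.
Step 4: Compare |C| = 58665 to 31815: violated.
The claimed |C| lies above the Hamming bound, so no 3-ary code of length 15 with d ≥ 5 can have 58665 codewords.


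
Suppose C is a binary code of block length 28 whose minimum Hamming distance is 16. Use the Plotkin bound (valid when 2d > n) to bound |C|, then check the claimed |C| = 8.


Plotkin bound M ≤ 8; given |C| = 8 ≤ bound (satisfied).

Check applicability: 2d = 32, n = 28.
2d − n = 4 > 0, so Plotkin applies.
Compute d/(2d−n) = 16/4 ≈ 4.0000.
⌊d/(2d−n)⌋ = 4.
Plotkin bound: M ≤ 2·4 = 8.
Given |C| = 8, check: satisfied.
This |C| is at the Plotkin bound.


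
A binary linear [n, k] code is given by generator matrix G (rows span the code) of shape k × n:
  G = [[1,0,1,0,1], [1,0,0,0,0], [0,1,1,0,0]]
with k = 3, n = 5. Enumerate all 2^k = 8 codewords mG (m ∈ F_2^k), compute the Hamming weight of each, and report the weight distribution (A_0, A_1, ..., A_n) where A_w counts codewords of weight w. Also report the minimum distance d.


Weight distribution: A_0 = 1, A_1 = 1, A_2 = 3, A_3 = 3. Minimum distance d = 1.

Enumerate all 2^3 = 8 messages m ∈ F_2^3.
For each, compute codeword c = mG in F_2^5, then tally its weight.
  m = 000 → c = 00000, weight = 0.
  m = 100 → c = 10101, weight = 3.
  m = 010 → c = 10000, weight = 1.
  m = 110 → c = 00101, weight = 2.
  m = 001 → c = 01100, weight = 2.
  m = 101 → c = 11001, weight = 3.
  m = 011 → c = 11100, weight = 3.
  m = 111 → c = 01001, weight = 2.
Tally weights:
  weight 0: 1 codewords.
  weight 1: 1 codewords.
  weight 2: 3 codewords.
  weight 3: 3 codewords.
Minimum distance d = smallest w > 0 with A_w > 0 = 1.
Sanity: Σ A_w = 8 = 2^3 = 8 ✓.


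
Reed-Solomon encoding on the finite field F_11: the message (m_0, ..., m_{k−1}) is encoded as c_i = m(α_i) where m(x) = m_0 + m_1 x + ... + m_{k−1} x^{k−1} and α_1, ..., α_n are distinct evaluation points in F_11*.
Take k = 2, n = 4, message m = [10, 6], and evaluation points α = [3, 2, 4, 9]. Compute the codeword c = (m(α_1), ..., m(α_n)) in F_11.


c = [6, 0, 1, 9]

Message polynomial: m(x) = 10 + 6·x (mod 11).
For each evaluation point α_i, compute m(α_i) mod 11:
  α_1 = 3: Horner steps 6 → 6, so m(3) = 6.
  α_2 = 2: Horner steps 6 → 0, so m(2) = 0.
  α_3 = 4: Horner steps 6 → 1, so m(4) = 1.
  α_4 = 9: Horner steps 6 → 9, so m(9) = 9.
Codeword c = [6, 0, 1, 9] ∈ F_11^4.


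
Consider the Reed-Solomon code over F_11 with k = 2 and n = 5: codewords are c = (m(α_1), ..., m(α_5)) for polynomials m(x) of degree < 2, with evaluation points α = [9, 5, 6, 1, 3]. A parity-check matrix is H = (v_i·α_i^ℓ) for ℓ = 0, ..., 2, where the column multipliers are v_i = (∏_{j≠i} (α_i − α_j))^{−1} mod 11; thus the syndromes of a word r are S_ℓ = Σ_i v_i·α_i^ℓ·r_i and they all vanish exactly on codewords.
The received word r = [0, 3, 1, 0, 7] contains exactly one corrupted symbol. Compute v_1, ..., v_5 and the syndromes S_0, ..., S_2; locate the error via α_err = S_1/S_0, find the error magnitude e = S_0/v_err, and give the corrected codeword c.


S = (4, 3, 5), error at position 1, error magnitude e = 5, c = [6, 3, 1, 0, 7].

Step 1: column multipliers v_i = (∏_{j≠i}(α_i − α_j))^{−1} mod 11.
  i = 1 (α = 9): (9−5)(9−6)(9−1)(9−3) = 4·3·8·6 = 576 ≡ 4, so v_1 = 4^{−1} = 3 (mod 11).
  i = 2 (α = 5): (5−9)(5−6)(5−1)(5−3) = (−4)·(−1)·4·2 = 32 ≡ 10, so v_2 = 10^{−1} = 10 (mod 11).
  i = 3 (α = 6): (6−9)(6−5)(6−1)(6−3) = (−3)·1·5·3 = −45 ≡ 10, so v_3 = 10^{−1} = 10 (mod 11).
  i = 4 (α = 1): (1−9)(1−5)(1−6)(1−3) = (−8)·(−4)·(−5)·(−2) = 320 ≡ 1, so v_4 = 1^{−1} = 1 (mod 11).
  i = 5 (α = 3): (3−9)(3−5)(3−6)(3−1) = (−6)·(−2)·(−3)·2 = −72 ≡ 5, so v_5 = 5^{−1} = 9 (mod 11).
  v = [3, 10, 10, 1, 9].
Step 2: syndromes of r = [0, 3, 1, 0, 7] (all sums mod 11).
  S_0 = Σ v_i r_i = 3·0 + 10·3 + 10·1 + 1·0 + 9·7 = 103 ≡ 4.
  S_1 = Σ v_i α_i r_i = 3·9·0 + 10·5·3 + 10·6·1 + 1·1·0 + 9·3·7 = 399 ≡ 3.
  α_i^2 mod 11 = [4, 3, 3, 1, 9].
  S_2 = Σ v_i α_i^2 r_i = 3·4·0 + 10·3·3 + 10·3·1 + 1·1·0 + 9·9·7 = 687 ≡ 5.
  S = (4, 3, 5) ≠ 0, so r is not a codeword (an error is present).
Step 3: locate the error. For a single error e at position i, S_ℓ = v_i·e·α_i^ℓ, so α_err = S_1/S_0.
  S_0^{−1} = 4^{−1} = 3 (mod 11), so α_err = 3·3 = 9 ≡ 9 = α_1. Error position i = 1.
  Consistency check: S_2/S_1 = 5·4 = 20 ≡ 9 = α_err ✓ (single-error assumption holds).
Step 4: error magnitude e = S_0/v_1 = S_0·∏_{j≠1}(α_1 − α_j) = 4·4 = 16 ≡ 5 (mod 11).
Step 5: correct position 1: c_1 = r_1 − e = 0 − 5 ≡ 6 (mod 11). Hence c = [6, 3, 1, 0, 7].
  Check: interpolating c through the α_i gives m(x) = 2 + 9·x (degree < 2) with m(α_i) = c_i for every i, so c is indeed a codeword.


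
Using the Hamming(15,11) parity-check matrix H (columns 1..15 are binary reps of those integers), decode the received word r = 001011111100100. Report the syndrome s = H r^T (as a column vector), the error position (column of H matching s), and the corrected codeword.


s = (0, 0, 0, 1)^T, error position = 1, corrected codeword c = 101011111100100

Compute s = H r^T mod 2 one row at a time:
  s_1 = 1 + 1 + 1 + 0 + 0 + 1 + 0 + 0 = 4 ≡ 0 (mod 2).
  s_2 = 0 + 1 + 1 + 1 + 0 + 1 + 0 + 0 = 4 ≡ 0 (mod 2).
  s_3 = 0 + 1 + 1 + 1 + 1 + 0 + 0 + 0 = 4 ≡ 0 (mod 2).
  s_4 = 0 + 1 + 1 + 1 + 1 + 0 + 1 + 0 = 5 ≡ 1 (mod 2).
s = (0, 0, 0, 1)^T — this equals column 1 of H (binary 0001), so error is at position 1.
Correct: flip bit 1 of r = 001011111100100 to get c = 101011111100100.


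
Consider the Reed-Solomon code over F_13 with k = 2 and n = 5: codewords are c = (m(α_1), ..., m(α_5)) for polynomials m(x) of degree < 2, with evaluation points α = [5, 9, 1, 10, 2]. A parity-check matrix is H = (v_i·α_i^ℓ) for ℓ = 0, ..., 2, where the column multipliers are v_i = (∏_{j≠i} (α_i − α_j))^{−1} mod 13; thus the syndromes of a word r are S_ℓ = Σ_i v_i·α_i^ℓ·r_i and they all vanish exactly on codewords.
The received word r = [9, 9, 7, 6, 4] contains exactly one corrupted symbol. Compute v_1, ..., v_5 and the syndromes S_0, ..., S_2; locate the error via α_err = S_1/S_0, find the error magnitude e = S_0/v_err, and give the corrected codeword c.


S = (11, 3, 2), error at position 1, error magnitude e = 1, c = [8, 9, 7, 6, 4].

Step 1: column multipliers v_i = (∏_{j≠i}(α_i − α_j))^{−1} mod 13.
  i = 1 (α = 5): (5−9)(5−1)(5−10)(5−2) = (−4)·4·(−5)·3 = 240 ≡ 6, so v_1 = 6^{−1} = 11 (mod 13).
  i = 2 (α = 9): (9−5)(9−1)(9−10)(9−2) = 4·8·(−1)·7 = −224 ≡ 10, so v_2 = 10^{−1} = 4 (mod 13).
  i = 3 (α = 1): (1−5)(1−9)(1−10)(1−2) = (−4)·(−8)·(−9)·(−1) = 288 ≡ 2, so v_3 = 2^{−1} = 7 (mod 13).
  i = 4 (α = 10): (10−5)(10−9)(10−1)(10−2) = 5·1·9·8 = 360 ≡ 9, so v_4 = 9^{−1} = 3 (mod 13).
  i = 5 (α = 2): (2−5)(2−9)(2−1)(2−10) = (−3)·(−7)·1·(−8) = −168 ≡ 1, so v_5 = 1^{−1} = 1 (mod 13).
  v = [11, 4, 7, 3, 1].
Step 2: syndromes of r = [9, 9, 7, 6, 4] (all sums mod 13).
  S_0 = Σ v_i r_i = 11·9 + 4·9 + 7·7 + 3·6 + 1·4 = 206 ≡ 11.
  S_1 = Σ v_i α_i r_i = 11·5·9 + 4·9·9 + 7·1·7 + 3·10·6 + 1·2·4 = 1056 ≡ 3.
  α_i^2 mod 13 = [12, 3, 1, 9, 4].
  S_2 = Σ v_i α_i^2 r_i = 11·12·9 + 4·3·9 + 7·1·7 + 3·9·6 + 1·4·4 = 1523 ≡ 2.
  S = (11, 3, 2) ≠ 0, so r is not a codeword (an error is present).
Step 3: locate the error. For a single error e at position i, S_ℓ = v_i·e·α_i^ℓ, so α_err = S_1/S_0.
  S_0^{−1} = 11^{−1} = 6 (mod 13), so α_err = 3·6 = 18 ≡ 5 = α_1. Error position i = 1.
  Consistency check: S_2/S_1 = 2·9 = 18 ≡ 5 = α_err ✓ (single-error assumption holds).
Step 4: error magnitude e = S_0/v_1 = S_0·∏_{j≠1}(α_1 − α_j) = 11·6 = 66 ≡ 1 (mod 13).
Step 5: correct position 1: c_1 = r_1 − e = 9 − 1 ≡ 8 (mod 13). Hence c = [8, 9, 7, 6, 4].
  Check: interpolating c through the α_i gives m(x) = 10 + 10·x (degree < 2) with m(α_i) = c_i for every i, so c is indeed a codeword.


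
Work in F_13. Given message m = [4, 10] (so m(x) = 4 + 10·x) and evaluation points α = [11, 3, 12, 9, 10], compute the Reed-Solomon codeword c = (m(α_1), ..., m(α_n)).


c = [10, 8, 7, 3, 0]

Message polynomial: m(x) = 4 + 10·x (mod 13).
For each evaluation point α_i, compute m(α_i) mod 13:
  α_1 = 11: Horner steps 10 → 10, so m(11) = 10.
  α_2 = 3: Horner steps 10 → 8, so m(3) = 8.
  α_3 = 12: Horner steps 10 → 7, so m(12) = 7.
  α_4 = 9: Horner steps 10 → 3, so m(9) = 3.
  α_5 = 10: Horner steps 10 → 0, so m(10) = 0.
Codeword c = [10, 8, 7, 3, 0] ∈ F_13^5.


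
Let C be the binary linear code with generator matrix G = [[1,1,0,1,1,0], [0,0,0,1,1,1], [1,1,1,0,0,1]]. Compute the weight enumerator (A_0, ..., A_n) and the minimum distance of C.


Weight distribution: A_0 = 1, A_1 = 1, A_3 = 2, A_4 = 3, A_5 = 1. Minimum distance d = 1.

Enumerate all 2^3 = 8 messages m ∈ F_2^3.
For each, compute codeword c = mG in F_2^6, then tally its weight.
  m = 000 → c = 000000, weight = 0.
  m = 100 → c = 110110, weight = 4.
  m = 010 → c = 000111, weight = 3.
  m = 110 → c = 110001, weight = 3.
  m = 001 → c = 111001, weight = 4.
  m = 101 → c = 001111, weight = 4.
  m = 011 → c = 111110, weight = 5.
  m = 111 → c = 001000, weight = 1.
Tally weights:
  weight 0: 1 codewords.
  weight 1: 1 codewords.
  weight 3: 2 codewords.
  weight 4: 3 codewords.
  weight 5: 1 codewords.
Minimum distance d = smallest w > 0 with A_w > 0 = 1.
Sanity: Σ A_w = 8 = 2^3 = 8 ✓.


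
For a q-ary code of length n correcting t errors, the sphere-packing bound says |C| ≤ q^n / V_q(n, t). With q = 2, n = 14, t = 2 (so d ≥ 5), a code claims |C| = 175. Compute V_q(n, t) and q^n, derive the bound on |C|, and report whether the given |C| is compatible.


V_q(n, t) = 106, q^n = 16384, Hamming bound = 154, |C| = 175 > bound (violated).

Step 1: Compute V_q(n, t) = Σ_{j=0}^2 C(n, j) (q−1)^j.
  j = 0: C(14,0)·(1)^0 = 1·1 = 1.
  j = 1: C(14,1)·(1)^1 = 14·1 = 14.
  j = 2: C(14,2)·(1)^2 = 91·1 = 91.
  V_q(n, t) = 1 + 14 + 91 = 106.
Step 2: q^n = 2^14 = 16384.
Step 3: Hamming bound ⌊q^n / V_q(n,t)⌋ = ⌊16384/106⌋ = 154.
Step 4: Compare |C| = 175 to 154: violated.
The claimed |C| lies above the Hamming bound, so no 2-ary code of length 14 with d ≥ 5 can have 175 codewords.


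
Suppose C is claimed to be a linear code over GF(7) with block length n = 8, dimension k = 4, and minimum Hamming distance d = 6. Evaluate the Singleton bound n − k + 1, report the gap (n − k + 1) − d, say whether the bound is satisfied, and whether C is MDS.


Singleton RHS = n − k + 1 = 5, slack = -1, bound violated (no such code; not MDS).

Singleton bound: d ≤ n − k + 1.
Here n = 8, k = 4, so n − k + 1 = 5.
Given d = 6, check d ≤ 5: NO.
Slack = (n − k + 1) − d = -1.
The slack is negative: d = 6 exceeds n − k + 1 = 5 by 1, so the Singleton bound is violated and no linear [8, 4, 6]_7 code can exist. In particular it is not MDS (MDS requires d = n − k + 1 exactly).
Description: the claimed parameters are [8, 4, 6]_7; such a code would be impossible (violates the Singleton bound).


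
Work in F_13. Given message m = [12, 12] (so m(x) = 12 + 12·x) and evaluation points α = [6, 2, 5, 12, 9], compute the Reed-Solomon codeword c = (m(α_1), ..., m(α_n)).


c = [6, 10, 7, 0, 3]

Message polynomial: m(x) = 12 + 12·x (mod 13).
For each evaluation point α_i, compute m(α_i) mod 13:
  α_1 = 6: Horner steps 12 → 6, so m(6) = 6.
  α_2 = 2: Horner steps 12 → 10, so m(2) = 10.
  α_3 = 5: Horner steps 12 → 7, so m(5) = 7.
  α_4 = 12: Horner steps 12 → 0, so m(12) = 0.
  α_5 = 9: Horner steps 12 → 3, so m(9) = 3.
Codeword c = [6, 10, 7, 0, 3] ∈ F_13^5.


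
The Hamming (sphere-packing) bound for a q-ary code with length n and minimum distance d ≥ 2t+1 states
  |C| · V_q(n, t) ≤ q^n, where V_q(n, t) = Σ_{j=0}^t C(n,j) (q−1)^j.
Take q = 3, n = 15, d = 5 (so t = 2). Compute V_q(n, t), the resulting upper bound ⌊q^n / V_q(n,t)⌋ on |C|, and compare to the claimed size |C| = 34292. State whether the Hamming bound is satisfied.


V_q(n, t) = 451, q^n = 14348907, Hamming bound = 31815, |C| = 34292 > bound (violated).

Step 1: Compute V_q(n, t) = Σ_{j=0}^2 C(n, j) (q−1)^j.
  j = 0: C(15,0)·(2)^0 = 1·1 = 1.
  j = 1: C(15,1)·(2)^1 = 15·2 = 30.
  j = 2: C(15,2)·(2)^2 = 105·4 = 420.
  V_q(n, t) = 1 + 30 + 420 = 451.
Step 2: q^n = 3^15 = 14348907.
Step 3: Hamming bound ⌊q^n / V_q(n,t)⌋ = ⌊14348907/451⌋ = 31815.
Step 4: Compare |C| = 34292 to 31815: violated.
The claimed |C| lies above the Hamming bound, so no 3-ary code of length 15 with d ≥ 5 can have 34292 codewords.


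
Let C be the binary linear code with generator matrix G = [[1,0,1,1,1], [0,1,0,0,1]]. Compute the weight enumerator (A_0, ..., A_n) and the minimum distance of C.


Weight distribution: A_0 = 1, A_2 = 1, A_4 = 2. Minimum distance d = 2.

Enumerate all 2^2 = 4 messages m ∈ F_2^2.
For each, compute codeword c = mG in F_2^5, then tally its weight.
  m = 00 → c = 00000, weight = 0.
  m = 10 → c = 10111, weight = 4.
  m = 01 → c = 01001, weight = 2.
  m = 11 → c = 11110, weight = 4.
Tally weights:
  weight 0: 1 codewords.
  weight 2: 1 codewords.
  weight 4: 2 codewords.
Minimum distance d = smallest w > 0 with A_w > 0 = 2.
Sanity: Σ A_w = 4 = 2^2 = 4 ✓.


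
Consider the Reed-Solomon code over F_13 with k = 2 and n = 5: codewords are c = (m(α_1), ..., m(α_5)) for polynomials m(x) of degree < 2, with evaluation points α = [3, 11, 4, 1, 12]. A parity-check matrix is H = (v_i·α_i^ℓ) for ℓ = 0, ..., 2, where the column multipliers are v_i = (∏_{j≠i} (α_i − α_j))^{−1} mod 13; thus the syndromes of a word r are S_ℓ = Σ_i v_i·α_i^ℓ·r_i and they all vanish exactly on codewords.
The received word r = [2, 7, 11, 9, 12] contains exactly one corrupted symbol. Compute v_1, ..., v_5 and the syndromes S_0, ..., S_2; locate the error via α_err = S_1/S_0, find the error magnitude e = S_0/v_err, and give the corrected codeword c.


S = (4, 12, 10), error at position 1, error magnitude e = 9, c = [6, 7, 11, 9, 12].

Step 1: column multipliers v_i = (∏_{j≠i}(α_i − α_j))^{−1} mod 13.
  i = 1 (α = 3): (3−11)(3−4)(3−1)(3−12) = (−8)·(−1)·2·(−9) = −144 ≡ 12, so v_1 = 12^{−1} = 12 (mod 13).
  i = 2 (α = 11): (11−3)(11−4)(11−1)(11−12) = 8·7·10·(−1) = −560 ≡ 12, so v_2 = 12^{−1} = 12 (mod 13).
  i = 3 (α = 4): (4−3)(4−11)(4−1)(4−12) = 1·(−7)·3·(−8) = 168 ≡ 12, so v_3 = 12^{−1} = 12 (mod 13).
  i = 4 (α = 1): (1−3)(1−11)(1−4)(1−12) = (−2)·(−10)·(−3)·(−11) = 660 ≡ 10, so v_4 = 10^{−1} = 4 (mod 13).
  i = 5 (α = 12): (12−3)(12−11)(12−4)(12−1) = 9·1·8·11 = 792 ≡ 12, so v_5 = 12^{−1} = 12 (mod 13).
  v = [12, 12, 12, 4, 12].
Step 2: syndromes of r = [2, 7, 11, 9, 12] (all sums mod 13).
  S_0 = Σ v_i r_i = 12·2 + 12·7 + 12·11 + 4·9 + 12·12 = 420 ≡ 4.
  S_1 = Σ v_i α_i r_i = 12·3·2 + 12·11·7 + 12·4·11 + 4·1·9 + 12·12·12 = 3288 ≡ 12.
  α_i^2 mod 13 = [9, 4, 3, 1, 1].
  S_2 = Σ v_i α_i^2 r_i = 12·9·2 + 12·4·7 + 12·3·11 + 4·1·9 + 12·1·12 = 1128 ≡ 10.
  S = (4, 12, 10) ≠ 0, so r is not a codeword (an error is present).
Step 3: locate the error. For a single error e at position i, S_ℓ = v_i·e·α_i^ℓ, so α_err = S_1/S_0.
  S_0^{−1} = 4^{−1} = 10 (mod 13), so α_err = 12·10 = 120 ≡ 3 = α_1. Error position i = 1.
  Consistency check: S_2/S_1 = 10·12 = 120 ≡ 3 = α_err ✓ (single-error assumption holds).
Step 4: error magnitude e = S_0/v_1 = S_0·∏_{j≠1}(α_1 − α_j) = 4·12 = 48 ≡ 9 (mod 13).
Step 5: correct position 1: c_1 = r_1 − e = 2 − 9 ≡ 6 (mod 13). Hence c = [6, 7, 11, 9, 12].
  Check: interpolating c through the α_i gives m(x) = 4 + 5·x (degree < 2) with m(α_i) = c_i for every i, so c is indeed a codeword.


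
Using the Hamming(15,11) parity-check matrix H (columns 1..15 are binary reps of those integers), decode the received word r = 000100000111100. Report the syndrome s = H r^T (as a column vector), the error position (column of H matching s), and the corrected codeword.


s = (0, 1, 0, 0)^T, error position = 4, corrected codeword c = 000000000111100

Compute s = H r^T mod 2 one row at a time:
  s_1 = 0 + 0 + 1 + 1 + 1 + 1 + 0 + 0 = 4 ≡ 0 (mod 2).
  s_2 = 1 + 0 + 0 + 0 + 1 + 1 + 0 + 0 = 3 ≡ 1 (mod 2).
  s_3 = 0 + 0 + 0 + 0 + 1 + 1 + 0 + 0 = 2 ≡ 0 (mod 2).
  s_4 = 0 + 0 + 0 + 0 + 0 + 1 + 1 + 0 = 2 ≡ 0 (mod 2).
s = (0, 1, 0, 0)^T — this equals column 4 of H (binary 0100), so error is at position 4.
Correct: flip bit 4 of r = 000100000111100 to get c = 000000000111100.


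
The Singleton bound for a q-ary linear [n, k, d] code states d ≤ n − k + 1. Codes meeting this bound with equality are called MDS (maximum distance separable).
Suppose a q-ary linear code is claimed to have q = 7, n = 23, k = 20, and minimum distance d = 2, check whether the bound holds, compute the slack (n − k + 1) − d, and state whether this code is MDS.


Singleton RHS = n − k + 1 = 4, slack = 2, bound satisfied, not MDS.

Singleton bound: d ≤ n − k + 1.
Here n = 23, k = 20, so n − k + 1 = 4.
Given d = 2, check d ≤ 4: YES.
Slack = (n − k + 1) − d = 2.
The code is NOT MDS (slack = 2 > 0).
Description: the claimed parameters are [23, 20, 2]_7; such a code would be non-MDS.


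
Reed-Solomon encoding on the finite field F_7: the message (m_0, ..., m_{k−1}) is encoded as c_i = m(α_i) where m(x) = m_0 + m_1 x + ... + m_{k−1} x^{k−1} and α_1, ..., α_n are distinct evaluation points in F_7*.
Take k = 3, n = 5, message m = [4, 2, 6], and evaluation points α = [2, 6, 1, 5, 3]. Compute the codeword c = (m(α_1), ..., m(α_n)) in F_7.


c = [4, 1, 5, 3, 1]

Message polynomial: m(x) = 4 + 2·x + 6·x^2 (mod 7).
For each evaluation point α_i, compute m(α_i) mod 7:
  α_1 = 2: Horner steps 6 → 0 → 4, so m(2) = 4.
  α_2 = 6: Horner steps 6 → 3 → 1, so m(6) = 1.
  α_3 = 1: Horner steps 6 → 1 → 5, so m(1) = 5.
  α_4 = 5: Horner steps 6 → 4 → 3, so m(5) = 3.
  α_5 = 3: Horner steps 6 → 6 → 1, so m(3) = 1.
Codeword c = [4, 1, 5, 3, 1] ∈ F_7^5.


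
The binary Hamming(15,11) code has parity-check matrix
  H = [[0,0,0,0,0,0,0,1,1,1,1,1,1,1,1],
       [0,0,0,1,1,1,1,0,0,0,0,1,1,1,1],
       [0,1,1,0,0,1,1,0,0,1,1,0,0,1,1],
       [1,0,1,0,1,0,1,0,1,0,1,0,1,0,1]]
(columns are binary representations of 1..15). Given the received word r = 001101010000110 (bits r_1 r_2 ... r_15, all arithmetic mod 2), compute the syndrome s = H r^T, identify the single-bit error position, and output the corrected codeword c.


s = (1, 0, 1, 0)^T, error position = 10, corrected codeword c = 001101010100110

Compute s = H r^T mod 2 one row at a time:
  s_1 = 1 + 0 + 0 + 0 + 0 + 1 + 1 + 0 = 3 ≡ 1 (mod 2).
  s_2 = 1 + 0 + 1 + 0 + 0 + 1 + 1 + 0 = 4 ≡ 0 (mod 2).
  s_3 = 0 + 1 + 1 + 0 + 0 + 0 + 1 + 0 = 3 ≡ 1 (mod 2).
  s_4 = 0 + 1 + 0 + 0 + 0 + 0 + 1 + 0 = 2 ≡ 0 (mod 2).
s = (1, 0, 1, 0)^T — this equals column 10 of H (binary 1010), so error is at position 10.
Correct: flip bit 10 of r = 001101010000110 to get c = 001101010100110.


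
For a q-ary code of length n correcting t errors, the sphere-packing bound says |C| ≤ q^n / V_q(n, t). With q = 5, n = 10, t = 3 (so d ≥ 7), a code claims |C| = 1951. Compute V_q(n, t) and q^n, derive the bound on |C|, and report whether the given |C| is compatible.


V_q(n, t) = 8441, q^n = 9765625, Hamming bound = 1156, |C| = 1951 > bound (violated).

Step 1: Compute V_q(n, t) = Σ_{j=0}^3 C(n, j) (q−1)^j.
  j = 0: C(10,0)·(4)^0 = 1·1 = 1.
  j = 1: C(10,1)·(4)^1 = 10·4 = 40.
  j = 2: C(10,2)·(4)^2 = 45·16 = 720.
  j = 3: C(10,3)·(4)^3 = 120·64 = 7680.
  V_q(n, t) = 1 + 40 + 720 + 7680 = 8441.
Step 2: q^n = 5^10 = 9765625.
Step 3: Hamming bound ⌊q^n / V_q(n,t)⌋ = ⌊9765625/8441⌋ = 1156.
Step 4: Compare |C| = 1951 to 1156: violated.
The claimed |C| lies above the Hamming bound, so no 5-ary code of length 10 with d ≥ 7 can have 1951 codewords.


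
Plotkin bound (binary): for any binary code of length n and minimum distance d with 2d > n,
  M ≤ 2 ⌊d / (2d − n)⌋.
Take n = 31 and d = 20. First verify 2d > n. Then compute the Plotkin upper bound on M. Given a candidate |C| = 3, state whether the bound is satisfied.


Plotkin bound M ≤ 4; given |C| = 3 ≤ bound (satisfied).

Check applicability: 2d = 40, n = 31.
2d − n = 9 > 0, so Plotkin applies.
Compute d/(2d−n) = 20/9 ≈ 2.2222.
⌊d/(2d−n)⌋ = 2.
Plotkin bound: M ≤ 2·2 = 4.
Given |C| = 3, check: satisfied.
This |C| is below the Plotkin bound.


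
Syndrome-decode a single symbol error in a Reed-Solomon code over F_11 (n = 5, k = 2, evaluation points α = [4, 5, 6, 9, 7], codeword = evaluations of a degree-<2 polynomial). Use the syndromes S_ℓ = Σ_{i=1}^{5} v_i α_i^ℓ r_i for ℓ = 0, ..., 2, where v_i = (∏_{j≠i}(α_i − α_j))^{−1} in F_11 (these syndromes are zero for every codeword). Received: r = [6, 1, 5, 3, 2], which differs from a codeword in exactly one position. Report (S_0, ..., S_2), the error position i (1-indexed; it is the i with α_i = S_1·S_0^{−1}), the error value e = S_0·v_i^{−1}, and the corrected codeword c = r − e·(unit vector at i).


S = (7, 9, 10), error at position 3, error magnitude e = 9, c = [6, 1, 7, 3, 2].

Step 1: column multipliers v_i = (∏_{j≠i}(α_i − α_j))^{−1} mod 11.
  i = 1 (α = 4): (4−5)(4−6)(4−9)(4−7) = (−1)·(−2)·(−5)·(−3) = 30 ≡ 8, so v_1 = 8^{−1} = 7 (mod 11).
  i = 2 (α = 5): (5−4)(5−6)(5−9)(5−7) = 1·(−1)·(−4)·(−2) = −8 ≡ 3, so v_2 = 3^{−1} = 4 (mod 11).
  i = 3 (α = 6): (6−4)(6−5)(6−9)(6−7) = 2·1·(−3)·(−1) = 6 ≡ 6, so v_3 = 6^{−1} = 2 (mod 11).
  i = 4 (α = 9): (9−4)(9−5)(9−6)(9−7) = 5·4·3·2 = 120 ≡ 10, so v_4 = 10^{−1} = 10 (mod 11).
  i = 5 (α = 7): (7−4)(7−5)(7−6)(7−9) = 3·2·1·(−2) = −12 ≡ 10, so v_5 = 10^{−1} = 10 (mod 11).
  v = [7, 4, 2, 10, 10].
Step 2: syndromes of r = [6, 1, 5, 3, 2] (all sums mod 11).
  S_0 = Σ v_i r_i = 7·6 + 4·1 + 2·5 + 10·3 + 10·2 = 106 ≡ 7.
  S_1 = Σ v_i α_i r_i = 7·4·6 + 4·5·1 + 2·6·5 + 10·9·3 + 10·7·2 = 658 ≡ 9.
  α_i^2 mod 11 = [5, 3, 3, 4, 5].
  S_2 = Σ v_i α_i^2 r_i = 7·5·6 + 4·3·1 + 2·3·5 + 10·4·3 + 10·5·2 = 472 ≡ 10.
  S = (7, 9, 10) ≠ 0, so r is not a codeword (an error is present).
Step 3: locate the error. For a single error e at position i, S_ℓ = v_i·e·α_i^ℓ, so α_err = S_1/S_0.
  S_0^{−1} = 7^{−1} = 8 (mod 11), so α_err = 9·8 = 72 ≡ 6 = α_3. Error position i = 3.
  Consistency check: S_2/S_1 = 10·5 = 50 ≡ 6 = α_err ✓ (single-error assumption holds).
Step 4: error magnitude e = S_0/v_3 = S_0·∏_{j≠3}(α_3 − α_j) = 7·6 = 42 ≡ 9 (mod 11).
Step 5: correct position 3: c_3 = r_3 − e = 5 − 9 ≡ 7 (mod 11). Hence c = [6, 1, 7, 3, 2].
  Check: interpolating c through the α_i gives m(x) = 4 + 6·x (degree < 2) with m(α_i) = c_i for every i, so c is indeed a codeword.


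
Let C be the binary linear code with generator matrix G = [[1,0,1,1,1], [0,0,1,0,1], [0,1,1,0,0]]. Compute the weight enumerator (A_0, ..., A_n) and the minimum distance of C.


Weight distribution: A_0 = 1, A_2 = 4, A_4 = 3. Minimum distance d = 2.

Enumerate all 2^3 = 8 messages m ∈ F_2^3.
For each, compute codeword c = mG in F_2^5, then tally its weight.
  m = 000 → c = 00000, weight = 0.
  m = 100 → c = 10111, weight = 4.
  m = 010 → c = 00101, weight = 2.
  m = 110 → c = 10010, weight = 2.
  m = 001 → c = 01100, weight = 2.
  m = 101 → c = 11011, weight = 4.
  m = 011 → c = 01001, weight = 2.
  m = 111 → c = 11110, weight = 4.
Tally weights:
  weight 0: 1 codewords.
  weight 2: 4 codewords.
  weight 4: 3 codewords.
Minimum distance d = smallest w > 0 with A_w > 0 = 2.
Sanity: Σ A_w = 8 = 2^3 = 8 ✓.


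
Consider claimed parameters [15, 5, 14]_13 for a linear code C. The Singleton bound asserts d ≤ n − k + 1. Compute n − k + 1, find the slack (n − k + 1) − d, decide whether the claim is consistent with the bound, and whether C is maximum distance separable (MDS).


Singleton RHS = n − k + 1 = 11, slack = -3, bound violated (no such code; not MDS).

Singleton bound: d ≤ n − k + 1.
Here n = 15, k = 5, so n − k + 1 = 11.
Given d = 14, check d ≤ 11: NO.
Slack = (n − k + 1) − d = -3.
The slack is negative: d = 14 exceeds n − k + 1 = 11 by 3, so the Singleton bound is violated and no linear [15, 5, 14]_13 code can exist. In particular it is not MDS (MDS requires d = n − k + 1 exactly).
Description: the claimed parameters are [15, 5, 14]_13; such a code would be impossible (violates the Singleton bound).


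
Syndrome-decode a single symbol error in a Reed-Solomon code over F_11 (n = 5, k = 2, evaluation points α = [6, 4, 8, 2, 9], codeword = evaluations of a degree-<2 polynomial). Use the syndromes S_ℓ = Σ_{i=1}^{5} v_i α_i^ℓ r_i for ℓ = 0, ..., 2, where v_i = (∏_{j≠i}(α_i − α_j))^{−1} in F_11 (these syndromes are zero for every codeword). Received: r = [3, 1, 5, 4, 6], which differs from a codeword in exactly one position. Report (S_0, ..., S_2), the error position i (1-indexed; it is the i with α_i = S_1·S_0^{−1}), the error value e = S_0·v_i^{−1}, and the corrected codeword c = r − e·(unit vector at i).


S = (10, 9, 7), error at position 4, error magnitude e = 5, c = [3, 1, 5, 10, 6].

Step 1: column multipliers v_i = (∏_{j≠i}(α_i − α_j))^{−1} mod 11.
  i = 1 (α = 6): (6−4)(6−8)(6−2)(6−9) = 2·(−2)·4·(−3) = 48 ≡ 4, so v_1 = 4^{−1} = 3 (mod 11).
  i = 2 (α = 4): (4−6)(4−8)(4−2)(4−9) = (−2)·(−4)·2·(−5) = −80 ≡ 8, so v_2 = 8^{−1} = 7 (mod 11).
  i = 3 (α = 8): (8−6)(8−4)(8−2)(8−9) = 2·4·6·(−1) = −48 ≡ 7, so v_3 = 7^{−1} = 8 (mod 11).
  i = 4 (α = 2): (2−6)(2−4)(2−8)(2−9) = (−4)·(−2)·(−6)·(−7) = 336 ≡ 6, so v_4 = 6^{−1} = 2 (mod 11).
  i = 5 (α = 9): (9−6)(9−4)(9−8)(9−2) = 3·5·1·7 = 105 ≡ 6, so v_5 = 6^{−1} = 2 (mod 11).
  v = [3, 7, 8, 2, 2].
Step 2: syndromes of r = [3, 1, 5, 4, 6] (all sums mod 11).
  S_0 = Σ v_i r_i = 3·3 + 7·1 + 8·5 + 2·4 + 2·6 = 76 ≡ 10.
  S_1 = Σ v_i α_i r_i = 3·6·3 + 7·4·1 + 8·8·5 + 2·2·4 + 2·9·6 = 526 ≡ 9.
  α_i^2 mod 11 = [3, 5, 9, 4, 4].
  S_2 = Σ v_i α_i^2 r_i = 3·3·3 + 7·5·1 + 8·9·5 + 2·4·4 + 2·4·6 = 502 ≡ 7.
  S = (10, 9, 7) ≠ 0, so r is not a codeword (an error is present).
Step 3: locate the error. For a single error e at position i, S_ℓ = v_i·e·α_i^ℓ, so α_err = S_1/S_0.
  S_0^{−1} = 10^{−1} = 10 (mod 11), so α_err = 9·10 = 90 ≡ 2 = α_4. Error position i = 4.
  Consistency check: S_2/S_1 = 7·5 = 35 ≡ 2 = α_err ✓ (single-error assumption holds).
Step 4: error magnitude e = S_0/v_4 = S_0·∏_{j≠4}(α_4 − α_j) = 10·6 = 60 ≡ 5 (mod 11).
Step 5: correct position 4: c_4 = r_4 − e = 4 − 5 ≡ 10 (mod 11). Hence c = [3, 1, 5, 10, 6].
  Check: interpolating c through the α_i gives m(x) = 8 + 1·x (degree < 2) with m(α_i) = c_i for every i, so c is indeed a codeword.


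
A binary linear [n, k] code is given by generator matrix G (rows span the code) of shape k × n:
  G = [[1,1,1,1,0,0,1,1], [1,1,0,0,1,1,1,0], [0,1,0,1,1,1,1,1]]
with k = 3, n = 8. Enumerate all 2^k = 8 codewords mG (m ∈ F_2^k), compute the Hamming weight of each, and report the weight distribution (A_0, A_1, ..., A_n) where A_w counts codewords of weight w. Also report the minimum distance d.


Weight distribution: A_0 = 1, A_3 = 2, A_4 = 1, A_5 = 2, A_6 = 2. Minimum distance d = 3.

Enumerate all 2^3 = 8 messages m ∈ F_2^3.
For each, compute codeword c = mG in F_2^8, then tally its weight.
  m = 000 → c = 00000000, weight = 0.
  m = 100 → c = 11110011, weight = 6.
  m = 010 → c = 11001110, weight = 5.
  m = 110 → c = 00111101, weight = 5.
  m = 001 → c = 01011111, weight = 6.
  m = 101 → c = 10101100, weight = 4.
  m = 011 → c = 10010001, weight = 3.
  m = 111 → c = 01100010, weight = 3.
Tally weights:
  weight 0: 1 codewords.
  weight 3: 2 codewords.
  weight 4: 1 codewords.
  weight 5: 2 codewords.
  weight 6: 2 codewords.
Minimum distance d = smallest w > 0 with A_w > 0 = 3.
Sanity: Σ A_w = 8 = 2^3 = 8 ✓.


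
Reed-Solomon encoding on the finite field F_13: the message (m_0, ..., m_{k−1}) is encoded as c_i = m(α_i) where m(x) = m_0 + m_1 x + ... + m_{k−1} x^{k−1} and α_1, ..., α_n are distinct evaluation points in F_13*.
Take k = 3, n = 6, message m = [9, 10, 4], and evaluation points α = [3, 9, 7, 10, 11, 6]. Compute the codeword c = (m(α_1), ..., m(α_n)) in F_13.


c = [10, 7, 2, 2, 5, 5]

Message polynomial: m(x) = 9 + 10·x + 4·x^2 (mod 13).
For each evaluation point α_i, compute m(α_i) mod 13:
  α_1 = 3: Horner steps 4 → 9 → 10, so m(3) = 10.
  α_2 = 9: Horner steps 4 → 7 → 7, so m(9) = 7.
  α_3 = 7: Horner steps 4 → 12 → 2, so m(7) = 2.
  α_4 = 10: Horner steps 4 → 11 → 2, so m(10) = 2.
  α_5 = 11: Horner steps 4 → 2 → 5, so m(11) = 5.
  α_6 = 6: Horner steps 4 → 8 → 5, so m(6) = 5.
Codeword c = [10, 7, 2, 2, 5, 5] ∈ F_13^6.


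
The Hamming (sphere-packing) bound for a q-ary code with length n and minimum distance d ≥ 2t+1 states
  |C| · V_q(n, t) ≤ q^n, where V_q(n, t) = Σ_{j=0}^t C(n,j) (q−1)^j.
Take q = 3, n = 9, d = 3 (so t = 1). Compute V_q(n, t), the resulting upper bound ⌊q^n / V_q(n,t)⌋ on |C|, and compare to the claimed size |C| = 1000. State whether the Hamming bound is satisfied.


V_q(n, t) = 19, q^n = 19683, Hamming bound = 1035, |C| = 1000 ≤ bound (satisfied).

Step 1: Compute V_q(n, t) = Σ_{j=0}^1 C(n, j) (q−1)^j.
  j = 0: C(9,0)·(2)^0 = 1·1 = 1.
  j = 1: C(9,1)·(2)^1 = 9·2 = 18.
  V_q(n, t) = 1 + 18 = 19.
Step 2: q^n = 3^9 = 19683.
Step 3: Hamming bound ⌊q^n / V_q(n,t)⌋ = ⌊19683/19⌋ = 1035.
Step 4: Compare |C| = 1000 to 1035: satisfied.
The claimed |C| lies below the Hamming bound.


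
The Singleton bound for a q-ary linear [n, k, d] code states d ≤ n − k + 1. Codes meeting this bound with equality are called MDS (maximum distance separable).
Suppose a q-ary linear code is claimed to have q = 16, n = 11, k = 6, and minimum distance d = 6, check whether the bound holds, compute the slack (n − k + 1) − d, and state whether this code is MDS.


Singleton RHS = n − k + 1 = 6, slack = 0, bound satisfied, MDS.

Singleton bound: d ≤ n − k + 1.
Here n = 11, k = 6, so n − k + 1 = 6.
Given d = 6, check d ≤ 6: YES.
Slack = (n − k + 1) − d = 0.
The code is MDS (slack = 0).
Description: the claimed parameters are [11, 6, 6]_16; such a code would be MDS (meets Singleton bound).


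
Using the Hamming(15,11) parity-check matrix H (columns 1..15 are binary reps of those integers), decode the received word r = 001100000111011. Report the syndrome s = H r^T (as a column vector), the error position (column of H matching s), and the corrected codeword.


s = (1, 0, 1, 1)^T, error position = 11, corrected codeword c = 001100000101011

Compute s = H r^T mod 2 one row at a time:
  s_1 = 0 + 0 + 1 + 1 + 1 + 0 + 1 + 1 = 5 ≡ 1 (mod 2).
  s_2 = 1 + 0 + 0 + 0 + 1 + 0 + 1 + 1 = 4 ≡ 0 (mod 2).
  s_3 = 0 + 1 + 0 + 0 + 1 + 1 + 1 + 1 = 5 ≡ 1 (mod 2).
  s_4 = 0 + 1 + 0 + 0 + 0 + 1 + 0 + 1 = 3 ≡ 1 (mod 2).
s = (1, 0, 1, 1)^T — this equals column 11 of H (binary 1011), so error is at position 11.
Correct: flip bit 11 of r = 001100000111011 to get c = 001100000101011.


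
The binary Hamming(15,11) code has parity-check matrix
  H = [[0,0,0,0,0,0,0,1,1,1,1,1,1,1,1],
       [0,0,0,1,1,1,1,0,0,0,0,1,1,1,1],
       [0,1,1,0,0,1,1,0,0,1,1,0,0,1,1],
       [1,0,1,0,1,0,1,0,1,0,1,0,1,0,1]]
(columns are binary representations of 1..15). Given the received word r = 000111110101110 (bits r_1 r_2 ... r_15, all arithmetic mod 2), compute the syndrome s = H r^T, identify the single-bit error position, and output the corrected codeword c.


s = (1, 1, 0, 1)^T, error position = 13, corrected codeword c = 000111110101010

Compute s = H r^T mod 2 one row at a time:
  s_1 = 1 + 0 + 1 + 0 + 1 + 1 + 1 + 0 = 5 ≡ 1 (mod 2).
  s_2 = 1 + 1 + 1 + 1 + 1 + 1 + 1 + 0 = 7 ≡ 1 (mod 2).
  s_3 = 0 + 0 + 1 + 1 + 1 + 0 + 1 + 0 = 4 ≡ 0 (mod 2).
  s_4 = 0 + 0 + 1 + 1 + 0 + 0 + 1 + 0 = 3 ≡ 1 (mod 2).
s = (1, 1, 0, 1)^T — this equals column 13 of H (binary 1101), so error is at position 13.
Correct: flip bit 13 of r = 000111110101110 to get c = 000111110101010.


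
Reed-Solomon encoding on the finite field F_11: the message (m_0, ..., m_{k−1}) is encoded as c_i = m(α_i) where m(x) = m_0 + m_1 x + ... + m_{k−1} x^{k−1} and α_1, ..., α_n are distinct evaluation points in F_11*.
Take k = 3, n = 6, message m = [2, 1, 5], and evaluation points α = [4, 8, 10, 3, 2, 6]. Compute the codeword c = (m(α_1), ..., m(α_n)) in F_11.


c = [9, 0, 6, 6, 2, 1]

Message polynomial: m(x) = 2 + 1·x + 5·x^2 (mod 11).
For each evaluation point α_i, compute m(α_i) mod 11:
  α_1 = 4: Horner steps 5 → 10 → 9, so m(4) = 9.
  α_2 = 8: Horner steps 5 → 8 → 0, so m(8) = 0.
  α_3 = 10: Horner steps 5 → 7 → 6, so m(10) = 6.
  α_4 = 3: Horner steps 5 → 5 → 6, so m(3) = 6.
  α_5 = 2: Horner steps 5 → 0 → 2, so m(2) = 2.
  α_6 = 6: Horner steps 5 → 9 → 1, so m(6) = 1.
Codeword c = [9, 0, 6, 6, 2, 1] ∈ F_11^6.


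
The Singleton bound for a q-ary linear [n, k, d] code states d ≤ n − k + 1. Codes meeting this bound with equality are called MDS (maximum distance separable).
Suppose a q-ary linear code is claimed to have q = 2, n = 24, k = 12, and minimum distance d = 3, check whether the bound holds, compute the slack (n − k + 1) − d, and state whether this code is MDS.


Singleton RHS = n − k + 1 = 13, slack = 10, bound satisfied, not MDS.

Singleton bound: d ≤ n − k + 1.
Here n = 24, k = 12, so n − k + 1 = 13.
Given d = 3, check d ≤ 13: YES.
Slack = (n − k + 1) − d = 10.
The code is NOT MDS (slack = 10 > 0).
Description: the claimed parameters are [24, 12, 3]_2; such a code would be non-MDS.


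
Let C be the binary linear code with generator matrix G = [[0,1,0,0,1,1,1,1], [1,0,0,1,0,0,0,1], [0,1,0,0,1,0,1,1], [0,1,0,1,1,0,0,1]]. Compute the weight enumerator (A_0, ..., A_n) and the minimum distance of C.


Weight distribution: A_0 = 1, A_1 = 1, A_2 = 1, A_3 = 4, A_4 = 5, A_5 = 3, A_6 = 1. Minimum distance d = 1.

Enumerate all 2^4 = 16 messages m ∈ F_2^4.
For each, compute codeword c = mG in F_2^8, then tally its weight.
  m = 0000 → c = 00000000, weight = 0.
  m = 1000 → c = 01001111, weight = 5.
  m = 0100 → c = 10010001, weight = 3.
  m = 1100 → c = 11011110, weight = 6.
  m = 0010 → c = 01001011, weight = 4.
  m = 1010 → c = 00000100, weight = 1.
  m = 0110 → c = 11011010, weight = 5.
  m = 1110 → c = 10010101, weight = 4.
  m = 0001 → c = 01011001, weight = 4.
  m = 1001 → c = 00010110, weight = 3.
  m = 0101 → c = 11001000, weight = 3.
  m = 1101 → c = 10000111, weight = 4.
  m = 0011 → c = 00010010, weight = 2.
  m = 1011 → c = 01011101, weight = 5.
  m = 0111 → c = 10000011, weight = 3.
  m = 1111 → c = 11001100, weight = 4.
Tally weights:
  weight 0: 1 codewords.
  weight 1: 1 codewords.
  weight 2: 1 codewords.
  weight 3: 4 codewords.
  weight 4: 5 codewords.
  weight 5: 3 codewords.
  weight 6: 1 codewords.
Minimum distance d = smallest w > 0 with A_w > 0 = 1.
Sanity: Σ A_w = 16 = 2^4 = 16 ✓.


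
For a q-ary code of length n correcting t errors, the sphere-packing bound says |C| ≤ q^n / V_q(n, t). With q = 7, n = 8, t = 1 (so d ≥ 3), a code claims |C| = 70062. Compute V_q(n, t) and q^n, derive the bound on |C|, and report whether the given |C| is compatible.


V_q(n, t) = 49, q^n = 5764801, Hamming bound = 117649, |C| = 70062 ≤ bound (satisfied).

Step 1: Compute V_q(n, t) = Σ_{j=0}^1 C(n, j) (q−1)^j.
  j = 0: C(8,0)·(6)^0 = 1·1 = 1.
  j = 1: C(8,1)·(6)^1 = 8·6 = 48.
  V_q(n, t) = 1 + 48 = 49.
Step 2: q^n = 7^8 = 5764801.
Step 3: Hamming bound ⌊q^n / V_q(n,t)⌋ = ⌊5764801/49⌋ = 117649.
Step 4: Compare |C| = 70062 to 117649: satisfied.
The claimed |C| lies below the Hamming bound.


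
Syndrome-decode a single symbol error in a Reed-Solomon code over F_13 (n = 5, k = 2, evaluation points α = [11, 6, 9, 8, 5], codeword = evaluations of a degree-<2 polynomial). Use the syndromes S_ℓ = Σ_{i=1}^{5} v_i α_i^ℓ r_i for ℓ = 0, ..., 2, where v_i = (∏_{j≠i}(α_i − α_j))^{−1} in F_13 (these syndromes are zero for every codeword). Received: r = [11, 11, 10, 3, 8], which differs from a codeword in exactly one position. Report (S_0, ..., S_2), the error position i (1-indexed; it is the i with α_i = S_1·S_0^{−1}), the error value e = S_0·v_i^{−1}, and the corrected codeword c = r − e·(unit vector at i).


S = (1, 6, 10), error at position 2, error magnitude e = 9, c = [11, 2, 10, 3, 8].

Step 1: column multipliers v_i = (∏_{j≠i}(α_i − α_j))^{−1} mod 13.
  i = 1 (α = 11): (11−6)(11−9)(11−8)(11−5) = 5·2·3·6 = 180 ≡ 11, so v_1 = 11^{−1} = 6 (mod 13).
  i = 2 (α = 6): (6−11)(6−9)(6−8)(6−5) = (−5)·(−3)·(−2)·1 = −30 ≡ 9, so v_2 = 9^{−1} = 3 (mod 13).
  i = 3 (α = 9): (9−11)(9−6)(9−8)(9−5) = (−2)·3·1·4 = −24 ≡ 2, so v_3 = 2^{−1} = 7 (mod 13).
  i = 4 (α = 8): (8−11)(8−6)(8−9)(8−5) = (−3)·2·(−1)·3 = 18 ≡ 5, so v_4 = 5^{−1} = 8 (mod 13).
  i = 5 (α = 5): (5−11)(5−6)(5−9)(5−8) = (−6)·(−1)·(−4)·(−3) = 72 ≡ 7, so v_5 = 7^{−1} = 2 (mod 13).
  v = [6, 3, 7, 8, 2].
Step 2: syndromes of r = [11, 11, 10, 3, 8] (all sums mod 13).
  S_0 = Σ v_i r_i = 6·11 + 3·11 + 7·10 + 8·3 + 2·8 = 209 ≡ 1.
  S_1 = Σ v_i α_i r_i = 6·11·11 + 3·6·11 + 7·9·10 + 8·8·3 + 2·5·8 = 1826 ≡ 6.
  α_i^2 mod 13 = [4, 10, 3, 12, 12].
  S_2 = Σ v_i α_i^2 r_i = 6·4·11 + 3·10·11 + 7·3·10 + 8·12·3 + 2·12·8 = 1284 ≡ 10.
  S = (1, 6, 10) ≠ 0, so r is not a codeword (an error is present).
Step 3: locate the error. For a single error e at position i, S_ℓ = v_i·e·α_i^ℓ, so α_err = S_1/S_0.
  S_0^{−1} = 1^{−1} = 1 (mod 13), so α_err = 6·1 = 6 ≡ 6 = α_2. Error position i = 2.
  Consistency check: S_2/S_1 = 10·11 = 110 ≡ 6 = α_err ✓ (single-error assumption holds).
Step 4: error magnitude e = S_0/v_2 = S_0·∏_{j≠2}(α_2 − α_j) = 1·9 = 9 ≡ 9 (mod 13).
Step 5: correct position 2: c_2 = r_2 − e = 11 − 9 ≡ 2 (mod 13). Hence c = [11, 2, 10, 3, 8].
  Check: interpolating c through the α_i gives m(x) = 12 + 7·x (degree < 2) with m(α_i) = c_i for every i, so c is indeed a codeword.
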